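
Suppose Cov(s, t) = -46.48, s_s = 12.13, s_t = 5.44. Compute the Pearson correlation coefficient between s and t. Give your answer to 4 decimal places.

-0.7044

r = Cov(s,t) / (s_s · s_t) = -46.48 / (12.13 × 5.44)
  = -46.48 / 65.9872 ≈ -0.7044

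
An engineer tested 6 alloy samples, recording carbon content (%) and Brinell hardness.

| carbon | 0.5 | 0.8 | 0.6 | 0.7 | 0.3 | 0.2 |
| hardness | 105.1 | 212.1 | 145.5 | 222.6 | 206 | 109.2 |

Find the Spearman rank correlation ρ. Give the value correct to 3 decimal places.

Rank carbon: 3, 6, 4, 5, 2, 1
Rank hardness: 1, 5, 3, 6, 4, 2
d = rank(carbon) − rank(hardness): 2, 1, 1, -1, -2, -1; Σd² = 12
ρ = 1 − 6Σd² / [n(n²−1)] = 1 − 6×12 / (6×35) = 1 − 72/210 ≈ 0.657

0.657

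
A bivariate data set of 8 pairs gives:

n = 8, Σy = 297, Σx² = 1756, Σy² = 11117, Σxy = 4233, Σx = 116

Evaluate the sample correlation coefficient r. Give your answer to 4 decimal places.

-0.8963

r = (nΣxy − ΣxΣy) / √[(nΣx² − (Σx)²)(nΣy² − (Σy)²)]
Numerator: 8×4233 − 116×297 = -588
Denominator: √[(14048 − 13456)(88936 − 88209)] = √[592 × 727] = 656.0366
r = -588 / 656.0366 ≈ -0.8963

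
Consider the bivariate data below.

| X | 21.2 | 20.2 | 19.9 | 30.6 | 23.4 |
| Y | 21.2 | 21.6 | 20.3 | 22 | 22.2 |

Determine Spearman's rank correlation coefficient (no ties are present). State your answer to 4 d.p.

Rank X: 3, 2, 1, 5, 4
Rank Y: 2, 3, 1, 4, 5
d = rank(X) − rank(Y): 1, -1, 0, 1, -1; Σd² = 4
ρ = 1 − 6Σd² / [n(n²−1)] = 1 − 6×4 / (5×24) = 1 − 24/120 ≈ 0.8000

0.8000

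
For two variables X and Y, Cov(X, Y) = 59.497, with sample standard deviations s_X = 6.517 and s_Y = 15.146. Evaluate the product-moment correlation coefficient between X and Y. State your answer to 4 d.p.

0.6028

r = Cov(X,Y) / (s_X · s_Y) = 59.497 / (6.517 × 15.146)
  = 59.497 / 98.7065 ≈ 0.6028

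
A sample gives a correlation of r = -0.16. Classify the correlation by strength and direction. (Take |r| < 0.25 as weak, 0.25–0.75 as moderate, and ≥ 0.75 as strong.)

weak negative

r = -0.16 < 0 so the relationship is negative.
|r| = 0.16, which falls in the weak range.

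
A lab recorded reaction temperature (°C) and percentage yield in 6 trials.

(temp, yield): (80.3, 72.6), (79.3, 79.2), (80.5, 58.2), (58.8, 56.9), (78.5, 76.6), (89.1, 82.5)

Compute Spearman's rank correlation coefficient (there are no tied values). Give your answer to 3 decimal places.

0.486

Rank temp: 4, 3, 5, 1, 2, 6
Rank yield: 3, 5, 2, 1, 4, 6
d = rank(temp) − rank(yield): 1, -2, 3, 0, -2, 0; Σd² = 18
ρ = 1 − 6Σd² / [n(n²−1)] = 1 − 6×18 / (6×35) = 1 − 108/210 ≈ 0.486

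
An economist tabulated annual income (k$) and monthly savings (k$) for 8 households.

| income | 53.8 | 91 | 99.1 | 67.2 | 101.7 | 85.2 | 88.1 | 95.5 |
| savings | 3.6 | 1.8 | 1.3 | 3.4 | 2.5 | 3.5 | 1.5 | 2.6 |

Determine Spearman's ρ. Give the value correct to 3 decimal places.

-0.690

Rank income: 1, 5, 7, 2, 8, 3, 4, 6
Rank savings: 8, 3, 1, 6, 4, 7, 2, 5
d = rank(income) − rank(savings): -7, 2, 6, -4, 4, -4, 2, 1; Σd² = 142
ρ = 1 − 6Σd² / [n(n²−1)] = 1 − 6×142 / (8×63) = 1 − 852/504 ≈ -0.690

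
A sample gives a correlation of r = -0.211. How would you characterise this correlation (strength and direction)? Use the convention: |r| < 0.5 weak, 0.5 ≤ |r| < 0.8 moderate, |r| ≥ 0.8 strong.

weak negative

r = -0.211 < 0 so the relationship is negative.
|r| = 0.211, which falls in the weak range.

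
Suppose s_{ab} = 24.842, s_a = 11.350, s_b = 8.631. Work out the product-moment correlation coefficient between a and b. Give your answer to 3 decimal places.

0.254

r = Cov(a,b) / (s_a · s_b) = 24.842 / (11.350 × 8.631)
  = 24.842 / 97.9618 ≈ 0.254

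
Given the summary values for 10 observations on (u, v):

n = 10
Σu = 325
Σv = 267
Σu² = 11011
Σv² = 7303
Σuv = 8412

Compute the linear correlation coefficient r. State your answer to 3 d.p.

-0.950

r = (nΣuv − ΣuΣv) / √[(nΣu² − (Σu)²)(nΣv² − (Σv)²)]
Numerator: 10×8412 − 325×267 = -2655
Denominator: √[(110110 − 105625)(73030 − 71289)] = √[4485 × 1741] = 2794.3488
r = -2655 / 2794.3488 ≈ -0.950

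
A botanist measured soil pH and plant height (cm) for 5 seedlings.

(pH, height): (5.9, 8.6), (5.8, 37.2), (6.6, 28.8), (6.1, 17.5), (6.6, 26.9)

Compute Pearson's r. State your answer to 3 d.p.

0.183

n = 5, Σx = 31, Σy = 119, Σx² = 192.78, Σy² = 3317.1, Σxy = 740.87
nΣxy − ΣxΣy = 3704.35 − 3689 = 15.35
nΣx² − (Σx)² = 963.9 − 961 = 2.9; nΣy² − (Σy)² = 16585.5 − 14161 = 2424.5
r = 15.35 / √(2.9 × 2424.5) = 15.35 / 83.8514 ≈ 0.183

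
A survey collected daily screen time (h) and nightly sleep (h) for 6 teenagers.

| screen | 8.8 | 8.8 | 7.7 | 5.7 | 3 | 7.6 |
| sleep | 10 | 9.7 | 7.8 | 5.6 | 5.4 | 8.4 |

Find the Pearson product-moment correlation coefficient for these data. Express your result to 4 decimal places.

n = 6, Σx = 41.6, Σy = 46.9, Σx² = 313.42, Σy² = 386.01, Σxy = 345.38
nΣxy − ΣxΣy = 2072.28 − 1951.04 = 121.24
nΣx² − (Σx)² = 1880.52 − 1730.56 = 149.96; nΣy² − (Σy)² = 2316.06 − 2199.61 = 116.45
r = 121.24 / √(149.96 × 116.45) = 121.24 / 132.1470 ≈ 0.9175

0.9175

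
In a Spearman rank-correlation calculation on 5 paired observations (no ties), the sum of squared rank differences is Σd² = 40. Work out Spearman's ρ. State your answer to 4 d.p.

ρ = 1 − 6Σd² / [n(n²−1)] = 1 − 6×40 / (5×24)
  = 1 − 240/120 = 1 − 2.00000 ≈ -1.0000

-1.0000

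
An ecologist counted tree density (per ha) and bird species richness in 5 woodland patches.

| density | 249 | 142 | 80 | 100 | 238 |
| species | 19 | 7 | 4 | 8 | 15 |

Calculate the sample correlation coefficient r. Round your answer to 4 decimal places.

n = 5, Σx = 809, Σy = 53, Σx² = 155209, Σy² = 715, Σxy = 10415
nΣxy − ΣxΣy = 52075 − 42877 = 9198
nΣx² − (Σx)² = 776045 − 654481 = 121564; nΣy² − (Σy)² = 3575 − 2809 = 766
r = 9198 / √(121564 × 766) = 9198 / 9649.7681 ≈ 0.9532

0.9532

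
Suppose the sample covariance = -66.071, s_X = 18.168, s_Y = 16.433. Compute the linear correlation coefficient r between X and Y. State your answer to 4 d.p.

-0.2213

r = Cov(X,Y) / (s_X · s_Y) = -66.071 / (18.168 × 16.433)
  = -66.071 / 298.5547 ≈ -0.2213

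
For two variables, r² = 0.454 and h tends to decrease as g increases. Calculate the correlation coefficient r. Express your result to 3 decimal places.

|r| = √0.454 = 0.674
The association is negative, so r = −0.674.

-0.674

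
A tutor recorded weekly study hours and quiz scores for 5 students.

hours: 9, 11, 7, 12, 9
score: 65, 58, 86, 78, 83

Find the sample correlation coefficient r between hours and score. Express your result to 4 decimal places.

n = 5, Σx = 48, Σy = 370, Σx² = 476, Σy² = 27958, Σxy = 3508
nΣxy − ΣxΣy = 17540 − 17760 = -220
nΣx² − (Σx)² = 2380 − 2304 = 76; nΣy² − (Σy)² = 139790 − 136900 = 2890
r = -220 / √(76 × 2890) = -220 / 468.6577 ≈ -0.4694

-0.4694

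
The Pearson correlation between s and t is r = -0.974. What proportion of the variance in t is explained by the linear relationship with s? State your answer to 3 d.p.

0.949

r² = (-0.974)² = 0.949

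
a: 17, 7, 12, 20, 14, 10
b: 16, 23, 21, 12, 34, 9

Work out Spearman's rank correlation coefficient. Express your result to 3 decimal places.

Rank a: 5, 1, 3, 6, 4, 2
Rank b: 3, 5, 4, 2, 6, 1
d = rank(a) − rank(b): 2, -4, -1, 4, -2, 1; Σd² = 42
ρ = 1 − 6Σd² / [n(n²−1)] = 1 − 6×42 / (6×35) = 1 − 252/210 ≈ -0.200

-0.200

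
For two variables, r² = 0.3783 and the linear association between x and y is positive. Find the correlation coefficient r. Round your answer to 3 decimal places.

0.615

|r| = √0.3783 = 0.615
The association is positive, so r = 0.615.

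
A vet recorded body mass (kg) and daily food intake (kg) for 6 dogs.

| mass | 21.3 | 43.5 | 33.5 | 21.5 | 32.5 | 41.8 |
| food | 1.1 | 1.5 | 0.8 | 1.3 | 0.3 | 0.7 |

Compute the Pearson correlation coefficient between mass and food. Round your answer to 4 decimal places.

-0.0938

n = 6, Σx = 194.1, Σy = 5.7, Σx² = 6733.93, Σy² = 6.37, Σxy = 182.44
nΣxy − ΣxΣy = 1094.64 − 1106.37 = -11.73
nΣx² − (Σx)² = 40403.58 − 37674.81 = 2728.77; nΣy² − (Σy)² = 38.22 − 32.49 = 5.73
r = -11.73 / √(2728.77 × 5.73) = -11.73 / 125.0434 ≈ -0.0938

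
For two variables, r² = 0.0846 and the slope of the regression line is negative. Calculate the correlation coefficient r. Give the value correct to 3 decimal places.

|r| = √0.0846 = 0.291
The association is negative, so r = −0.291.

-0.291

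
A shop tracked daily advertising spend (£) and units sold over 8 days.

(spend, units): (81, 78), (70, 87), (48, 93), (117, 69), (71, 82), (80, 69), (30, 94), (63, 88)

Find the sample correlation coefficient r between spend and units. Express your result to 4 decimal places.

-0.8806

n = 8, Σx = 560, Σy = 660, Σx² = 43764, Σy² = 55128, Σxy = 44651
nΣxy − ΣxΣy = 357208 − 369600 = -12392
nΣx² − (Σx)² = 350112 − 313600 = 36512; nΣy² − (Σy)² = 441024 − 435600 = 5424
r = -12392 / √(36512 × 5424) = -12392 / 14072.7072 ≈ -0.8806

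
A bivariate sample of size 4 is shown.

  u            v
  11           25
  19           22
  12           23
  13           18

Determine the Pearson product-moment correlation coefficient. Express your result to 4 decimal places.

n = 4, Σu = 55, Σv = 88, Σu² = 795, Σv² = 1962, Σuv = 1203
nΣuv − ΣuΣv = 4812 − 4840 = -28
nΣu² − (Σu)² = 3180 − 3025 = 155; nΣv² − (Σv)² = 7848 − 7744 = 104
r = -28 / √(155 × 104) = -28 / 126.9646 ≈ -0.2205

-0.2205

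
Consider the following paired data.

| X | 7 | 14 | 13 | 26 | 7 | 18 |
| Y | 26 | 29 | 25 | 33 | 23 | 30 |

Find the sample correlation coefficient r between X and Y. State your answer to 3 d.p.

n = 6, ΣX = 85, ΣY = 166, ΣX² = 1463, ΣY² = 4660, ΣXY = 2472
nΣXY − ΣXΣY = 14832 − 14110 = 722
nΣX² − (ΣX)² = 8778 − 7225 = 1553; nΣY² − (ΣY)² = 27960 − 27556 = 404
r = 722 / √(1553 × 404) = 722 / 792.0934 ≈ 0.912

0.912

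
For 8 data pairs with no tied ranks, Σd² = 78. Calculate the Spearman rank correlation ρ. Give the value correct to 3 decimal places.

0.071

ρ = 1 − 6Σd² / [n(n²−1)] = 1 − 6×78 / (8×63)
  = 1 − 468/504 = 1 − 0.9286 ≈ 0.071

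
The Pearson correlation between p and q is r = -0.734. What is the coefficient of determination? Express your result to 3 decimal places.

r² = (-0.734)² = 0.539

0.539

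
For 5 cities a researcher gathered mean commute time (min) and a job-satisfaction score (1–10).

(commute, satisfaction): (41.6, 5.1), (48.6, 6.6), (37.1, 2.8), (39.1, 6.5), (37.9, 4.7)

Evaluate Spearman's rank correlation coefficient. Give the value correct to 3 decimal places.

Rank commute: 4, 5, 1, 3, 2
Rank satisfaction: 3, 5, 1, 4, 2
d = rank(commute) − rank(satisfaction): 1, 0, 0, -1, 0; Σd² = 2
ρ = 1 − 6Σd² / [n(n²−1)] = 1 − 6×2 / (5×24) = 1 − 12/120 ≈ 0.900

0.900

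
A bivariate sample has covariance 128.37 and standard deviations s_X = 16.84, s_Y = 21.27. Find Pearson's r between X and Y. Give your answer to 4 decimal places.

r = Cov(X,Y) / (s_X · s_Y) = 128.37 / (16.84 × 21.27)
  = 128.37 / 358.1868 ≈ 0.3584

0.3584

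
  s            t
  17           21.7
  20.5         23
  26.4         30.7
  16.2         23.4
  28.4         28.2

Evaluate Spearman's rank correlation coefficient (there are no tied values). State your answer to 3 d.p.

Rank s: 2, 3, 4, 1, 5
Rank t: 1, 2, 5, 3, 4
d = rank(s) − rank(t): 1, 1, -1, -2, 1; Σd² = 8
ρ = 1 − 6Σd² / [n(n²−1)] = 1 − 6×8 / (5×24) = 1 − 48/120 ≈ 0.600

0.600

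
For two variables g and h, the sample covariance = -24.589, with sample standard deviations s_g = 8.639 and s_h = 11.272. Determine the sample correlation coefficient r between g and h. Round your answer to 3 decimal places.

-0.253

r = Cov(g,h) / (s_g · s_h) = -24.589 / (8.639 × 11.272)
  = -24.589 / 97.3788 ≈ -0.253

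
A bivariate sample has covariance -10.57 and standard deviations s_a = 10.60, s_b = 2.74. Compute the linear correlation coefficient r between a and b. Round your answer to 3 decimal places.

r = Cov(a,b) / (s_a · s_b) = -10.57 / (10.60 × 2.74)
  = -10.57 / 29.0440 ≈ -0.364

-0.364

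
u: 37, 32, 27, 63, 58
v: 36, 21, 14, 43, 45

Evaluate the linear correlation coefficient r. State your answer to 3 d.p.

0.907

n = 5, Σu = 217, Σv = 159, Σu² = 10455, Σv² = 5807, Σuv = 7701
nΣuv − ΣuΣv = 38505 − 34503 = 4002
nΣu² − (Σu)² = 52275 − 47089 = 5186; nΣv² − (Σv)² = 29035 − 25281 = 3754
r = 4002 / √(5186 × 3754) = 4002 / 4412.2833 ≈ 0.907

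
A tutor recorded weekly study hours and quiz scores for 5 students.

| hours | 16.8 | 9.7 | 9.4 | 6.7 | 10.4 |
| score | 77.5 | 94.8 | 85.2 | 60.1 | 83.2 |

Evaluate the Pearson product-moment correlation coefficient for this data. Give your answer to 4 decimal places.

0.2184

n = 5, Σx = 53, Σy = 400.8, Σx² = 617.74, Σy² = 32786.58, Σxy = 4290.39
nΣxy − ΣxΣy = 21451.95 − 21242.4 = 209.55
nΣx² − (Σx)² = 3088.7 − 2809 = 279.7; nΣy² − (Σy)² = 163932.9 − 160640.64 = 3292.26
r = 209.55 / √(279.7 × 3292.26) = 209.55 / 959.6068 ≈ 0.2184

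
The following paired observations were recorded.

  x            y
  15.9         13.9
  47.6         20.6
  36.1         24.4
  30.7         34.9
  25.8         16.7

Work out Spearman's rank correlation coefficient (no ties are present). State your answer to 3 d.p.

Rank x: 1, 5, 4, 3, 2
Rank y: 1, 3, 4, 5, 2
d = rank(x) − rank(y): 0, 2, 0, -2, 0; Σd² = 8
ρ = 1 − 6Σd² / [n(n²−1)] = 1 − 6×8 / (5×24) = 1 − 48/120 ≈ 0.600

0.600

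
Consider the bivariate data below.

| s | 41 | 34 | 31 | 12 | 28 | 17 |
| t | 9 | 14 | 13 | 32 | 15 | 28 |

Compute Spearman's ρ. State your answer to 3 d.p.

-0.943

Rank s: 6, 5, 4, 1, 3, 2
Rank t: 1, 3, 2, 6, 4, 5
d = rank(s) − rank(t): 5, 2, 2, -5, -1, -3; Σd² = 68
ρ = 1 − 6Σd² / [n(n²−1)] = 1 − 6×68 / (6×35) = 1 − 408/210 ≈ -0.943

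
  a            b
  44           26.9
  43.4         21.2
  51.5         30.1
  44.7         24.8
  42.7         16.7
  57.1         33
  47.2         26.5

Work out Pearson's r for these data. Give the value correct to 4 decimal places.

n = 7, Σa = 330.6, Σb = 179.2, Σa² = 15781.44, Σb² = 4764.24, Σab = 8610.58
nΣab − ΣaΣb = 60274.06 − 59243.52 = 1030.54
nΣa² − (Σa)² = 110470.08 − 109296.36 = 1173.72; nΣb² − (Σb)² = 33349.68 − 32112.64 = 1237.04
r = 1030.54 / √(1173.72 × 1237.04) = 1030.54 / 1204.9641 ≈ 0.8552

0.8552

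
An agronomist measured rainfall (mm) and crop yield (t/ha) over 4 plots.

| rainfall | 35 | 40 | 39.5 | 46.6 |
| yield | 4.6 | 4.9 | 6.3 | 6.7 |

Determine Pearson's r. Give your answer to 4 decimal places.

n = 4, Σx = 161.1, Σy = 22.5, Σx² = 6556.81, Σy² = 129.75, Σxy = 918.07
nΣxy − ΣxΣy = 3672.28 − 3624.75 = 47.53
nΣx² − (Σx)² = 26227.24 − 25953.21 = 274.03; nΣy² − (Σy)² = 519 − 506.25 = 12.75
r = 47.53 / √(274.03 × 12.75) = 47.53 / 59.1091 ≈ 0.8041

0.8041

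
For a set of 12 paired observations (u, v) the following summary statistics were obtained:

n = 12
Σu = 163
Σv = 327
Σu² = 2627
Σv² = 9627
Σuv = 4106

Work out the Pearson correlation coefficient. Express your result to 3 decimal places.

-0.617

r = (nΣuv − ΣuΣv) / √[(nΣu² − (Σu)²)(nΣv² − (Σv)²)]
Numerator: 12×4106 − 163×327 = -4029
Denominator: √[(31524 − 26569)(115524 − 106929)] = √[4955 × 8595] = 6525.9654
r = -4029 / 6525.9654 ≈ -0.617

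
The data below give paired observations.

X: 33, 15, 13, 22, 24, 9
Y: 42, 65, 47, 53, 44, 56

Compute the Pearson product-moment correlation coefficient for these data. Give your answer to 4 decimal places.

n = 6, ΣX = 116, ΣY = 307, ΣX² = 2624, ΣY² = 16079, ΣXY = 5698
nΣXY − ΣXΣY = 34188 − 35612 = -1424
nΣX² − (ΣX)² = 15744 − 13456 = 2288; nΣY² − (ΣY)² = 96474 − 94249 = 2225
r = -1424 / √(2288 × 2225) = -1424 / 2256.2801 ≈ -0.6311

-0.6311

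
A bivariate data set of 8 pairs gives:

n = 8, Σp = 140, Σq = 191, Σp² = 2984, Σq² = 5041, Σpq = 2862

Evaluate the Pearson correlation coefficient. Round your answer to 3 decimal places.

-0.948

r = (nΣpq − ΣpΣq) / √[(nΣp² − (Σp)²)(nΣq² − (Σq)²)]
Numerator: 8×2862 − 140×191 = -3844
Denominator: √[(23872 − 19600)(40328 − 36481)] = √[4272 × 3847] = 4053.9344
r = -3844 / 4053.9344 ≈ -0.948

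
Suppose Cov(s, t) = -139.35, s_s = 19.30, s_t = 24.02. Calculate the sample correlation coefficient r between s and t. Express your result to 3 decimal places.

-0.301

r = Cov(s,t) / (s_s · s_t) = -139.35 / (19.30 × 24.02)
  = -139.35 / 463.5860 ≈ -0.301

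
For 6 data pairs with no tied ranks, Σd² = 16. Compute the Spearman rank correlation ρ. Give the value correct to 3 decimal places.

ρ = 1 − 6Σd² / [n(n²−1)] = 1 − 6×16 / (6×35)
  = 1 − 96/210 = 1 − 0.4571 ≈ 0.543

0.543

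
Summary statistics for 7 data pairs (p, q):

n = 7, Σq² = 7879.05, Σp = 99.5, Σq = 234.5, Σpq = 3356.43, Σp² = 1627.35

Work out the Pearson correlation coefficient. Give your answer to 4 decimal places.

0.3290

r = (nΣpq − ΣpΣq) / √[(nΣp² − (Σp)²)(nΣq² − (Σq)²)]
Numerator: 7×3356.43 − 99.5×234.5 = 162.26
Denominator: √[(11391.45 − 9900.25)(55153.35 − 54990.25)] = √[1491.2 × 163.1] = 493.1680
r = 162.26 / 493.1680 ≈ 0.3290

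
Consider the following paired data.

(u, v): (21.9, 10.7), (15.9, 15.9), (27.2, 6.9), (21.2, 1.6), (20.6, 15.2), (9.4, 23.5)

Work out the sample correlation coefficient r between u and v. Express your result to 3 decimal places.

-0.803

n = 6, Σu = 116.2, Σv = 73.8, Σu² = 2434.42, Σv² = 1200.76, Σuv = 1242.76
nΣuv − ΣuΣv = 7456.56 − 8575.56 = -1119
nΣu² − (Σu)² = 14606.52 − 13502.44 = 1104.08; nΣv² − (Σv)² = 7204.56 − 5446.44 = 1758.12
r = -1119 / √(1104.08 × 1758.12) = -1119 / 1393.2355 ≈ -0.803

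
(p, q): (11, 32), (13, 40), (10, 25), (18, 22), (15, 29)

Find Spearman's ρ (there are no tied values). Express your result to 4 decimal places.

-0.3000

Rank p: 2, 3, 1, 5, 4
Rank q: 4, 5, 2, 1, 3
d = rank(p) − rank(q): -2, -2, -1, 4, 1; Σd² = 26
ρ = 1 − 6Σd² / [n(n²−1)] = 1 − 6×26 / (5×24) = 1 − 156/120 ≈ -0.3000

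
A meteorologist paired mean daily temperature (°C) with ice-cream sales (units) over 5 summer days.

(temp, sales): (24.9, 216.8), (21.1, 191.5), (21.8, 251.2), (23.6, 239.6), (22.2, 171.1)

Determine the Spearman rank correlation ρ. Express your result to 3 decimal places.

0.100

Rank temp: 5, 1, 2, 4, 3
Rank sales: 3, 2, 5, 4, 1
d = rank(temp) − rank(sales): 2, -1, -3, 0, 2; Σd² = 18
ρ = 1 − 6Σd² / [n(n²−1)] = 1 − 6×18 / (5×24) = 1 − 108/120 ≈ 0.100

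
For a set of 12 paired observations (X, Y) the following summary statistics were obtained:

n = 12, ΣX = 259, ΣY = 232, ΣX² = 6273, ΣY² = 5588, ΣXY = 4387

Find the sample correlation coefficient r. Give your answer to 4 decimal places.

-0.7149

r = (nΣXY − ΣXΣY) / √[(nΣX² − (ΣX)²)(nΣY² − (ΣY)²)]
Numerator: 12×4387 − 259×232 = -7444
Denominator: √[(75276 − 67081)(67056 − 53824)] = √[8195 × 13232] = 10413.2723
r = -7444 / 10413.2723 ≈ -0.7149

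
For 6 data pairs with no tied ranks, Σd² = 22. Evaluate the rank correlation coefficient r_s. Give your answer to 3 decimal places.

ρ = 1 − 6Σd² / [n(n²−1)] = 1 − 6×22 / (6×35)
  = 1 − 132/210 = 1 − 0.6286 ≈ 0.371

0.371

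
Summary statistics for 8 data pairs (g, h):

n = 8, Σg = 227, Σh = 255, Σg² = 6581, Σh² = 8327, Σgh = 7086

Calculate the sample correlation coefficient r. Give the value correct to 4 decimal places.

-0.8971

r = (nΣgh − ΣgΣh) / √[(nΣg² − (Σg)²)(nΣh² − (Σh)²)]
Numerator: 8×7086 − 227×255 = -1197
Denominator: √[(52648 − 51529)(66616 − 65025)] = √[1119 × 1591] = 1334.2897
r = -1197 / 1334.2897 ≈ -0.8971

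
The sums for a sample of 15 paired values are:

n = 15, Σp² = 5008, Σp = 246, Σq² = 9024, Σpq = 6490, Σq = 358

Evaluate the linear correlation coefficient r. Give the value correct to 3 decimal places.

0.905

r = (nΣpq − ΣpΣq) / √[(nΣp² − (Σp)²)(nΣq² − (Σq)²)]
Numerator: 15×6490 − 246×358 = 9282
Denominator: √[(75120 − 60516)(135360 − 128164)] = √[14604 × 7196] = 10251.3601
r = 9282 / 10251.3601 ≈ 0.905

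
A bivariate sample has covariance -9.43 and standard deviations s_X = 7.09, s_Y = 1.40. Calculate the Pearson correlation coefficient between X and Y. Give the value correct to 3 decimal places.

-0.950

r = Cov(X,Y) / (s_X · s_Y) = -9.43 / (7.09 × 1.40)
  = -9.43 / 9.9260 ≈ -0.950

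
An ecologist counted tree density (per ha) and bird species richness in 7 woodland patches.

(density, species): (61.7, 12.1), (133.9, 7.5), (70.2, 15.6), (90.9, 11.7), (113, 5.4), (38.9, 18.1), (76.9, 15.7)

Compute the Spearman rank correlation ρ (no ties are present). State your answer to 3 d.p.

-0.821

Rank density: 2, 7, 3, 5, 6, 1, 4
Rank species: 4, 2, 5, 3, 1, 7, 6
d = rank(density) − rank(species): -2, 5, -2, 2, 5, -6, -2; Σd² = 102
ρ = 1 − 6Σd² / [n(n²−1)] = 1 − 6×102 / (7×48) = 1 − 612/336 ≈ -0.821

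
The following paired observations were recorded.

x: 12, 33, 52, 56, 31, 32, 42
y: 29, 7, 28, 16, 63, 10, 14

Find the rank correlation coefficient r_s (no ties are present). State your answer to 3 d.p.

-0.321

Rank x: 1, 4, 6, 7, 2, 3, 5
Rank y: 6, 1, 5, 4, 7, 2, 3
d = rank(x) − rank(y): -5, 3, 1, 3, -5, 1, 2; Σd² = 74
ρ = 1 − 6Σd² / [n(n²−1)] = 1 − 6×74 / (7×48) = 1 − 444/336 ≈ -0.321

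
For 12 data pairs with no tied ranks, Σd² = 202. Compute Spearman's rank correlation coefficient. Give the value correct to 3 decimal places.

0.294

ρ = 1 − 6Σd² / [n(n²−1)] = 1 − 6×202 / (12×143)
  = 1 − 1212/1716 = 1 − 0.7063 ≈ 0.294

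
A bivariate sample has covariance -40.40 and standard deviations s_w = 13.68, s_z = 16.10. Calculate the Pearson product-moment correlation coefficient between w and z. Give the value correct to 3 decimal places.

-0.183

r = Cov(w,z) / (s_w · s_z) = -40.40 / (13.68 × 16.10)
  = -40.40 / 220.2480 ≈ -0.183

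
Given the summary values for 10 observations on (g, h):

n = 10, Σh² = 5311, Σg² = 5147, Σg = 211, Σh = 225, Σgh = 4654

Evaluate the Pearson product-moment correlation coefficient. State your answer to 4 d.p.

-0.2250

r = (nΣgh − ΣgΣh) / √[(nΣg² − (Σg)²)(nΣh² − (Σh)²)]
Numerator: 10×4654 − 211×225 = -935
Denominator: √[(51470 − 44521)(53110 − 50625)] = √[6949 × 2485] = 4155.5102
r = -935 / 4155.5102 ≈ -0.2250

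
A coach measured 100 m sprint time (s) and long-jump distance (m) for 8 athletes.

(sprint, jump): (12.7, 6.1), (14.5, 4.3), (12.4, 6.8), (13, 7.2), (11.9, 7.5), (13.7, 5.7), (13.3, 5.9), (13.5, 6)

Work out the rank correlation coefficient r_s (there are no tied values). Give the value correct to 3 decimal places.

Rank sprint: 3, 8, 2, 4, 1, 7, 5, 6
Rank jump: 5, 1, 6, 7, 8, 2, 3, 4
d = rank(sprint) − rank(jump): -2, 7, -4, -3, -7, 5, 2, 2; Σd² = 160
ρ = 1 − 6Σd² / [n(n²−1)] = 1 − 6×160 / (8×63) = 1 − 960/504 ≈ -0.905

-0.905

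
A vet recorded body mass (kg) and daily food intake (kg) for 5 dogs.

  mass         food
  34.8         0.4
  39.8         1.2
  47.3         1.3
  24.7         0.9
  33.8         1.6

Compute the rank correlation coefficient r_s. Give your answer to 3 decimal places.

Rank mass: 3, 4, 5, 1, 2
Rank food: 1, 3, 4, 2, 5
d = rank(mass) − rank(food): 2, 1, 1, -1, -3; Σd² = 16
ρ = 1 − 6Σd² / [n(n²−1)] = 1 − 6×16 / (5×24) = 1 − 96/120 ≈ 0.200

0.200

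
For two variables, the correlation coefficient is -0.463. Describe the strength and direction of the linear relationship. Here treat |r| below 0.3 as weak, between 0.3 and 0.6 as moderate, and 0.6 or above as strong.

r = -0.463 < 0 so the relationship is negative.
|r| = 0.463, which falls in the moderate range.

moderate negative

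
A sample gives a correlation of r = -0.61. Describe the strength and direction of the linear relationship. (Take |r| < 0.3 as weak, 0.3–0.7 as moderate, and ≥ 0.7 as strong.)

moderate negative

r = -0.61 < 0 so the relationship is negative.
|r| = 0.61, which falls in the moderate range.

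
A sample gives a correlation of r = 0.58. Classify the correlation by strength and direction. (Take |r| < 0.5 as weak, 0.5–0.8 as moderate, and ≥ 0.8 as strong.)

moderate positive

r = 0.58 > 0 so the relationship is positive.
|r| = 0.58, which falls in the moderate range.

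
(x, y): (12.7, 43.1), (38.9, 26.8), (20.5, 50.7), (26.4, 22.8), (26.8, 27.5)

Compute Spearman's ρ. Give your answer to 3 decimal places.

-0.600

Rank x: 1, 5, 2, 3, 4
Rank y: 4, 2, 5, 1, 3
d = rank(x) − rank(y): -3, 3, -3, 2, 1; Σd² = 32
ρ = 1 − 6Σd² / [n(n²−1)] = 1 − 6×32 / (5×24) = 1 − 192/120 ≈ -0.600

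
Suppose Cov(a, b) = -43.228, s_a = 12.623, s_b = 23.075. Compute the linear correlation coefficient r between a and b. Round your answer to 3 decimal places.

-0.148

r = Cov(a,b) / (s_a · s_b) = -43.228 / (12.623 × 23.075)
  = -43.228 / 291.2757 ≈ -0.148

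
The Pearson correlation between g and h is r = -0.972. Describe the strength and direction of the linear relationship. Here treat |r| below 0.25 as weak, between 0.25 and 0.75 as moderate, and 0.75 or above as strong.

strong negative

r = -0.972 < 0 so the relationship is negative.
|r| = 0.972, which falls in the strong range.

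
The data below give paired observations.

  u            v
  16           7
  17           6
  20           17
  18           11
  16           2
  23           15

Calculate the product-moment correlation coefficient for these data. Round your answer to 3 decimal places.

n = 6, Σu = 110, Σv = 58, Σu² = 2054, Σv² = 724, Σuv = 1129
nΣuv − ΣuΣv = 6774 − 6380 = 394
nΣu² − (Σu)² = 12324 − 12100 = 224; nΣv² − (Σv)² = 4344 − 3364 = 980
r = 394 / √(224 × 980) = 394 / 468.5296 ≈ 0.841

0.841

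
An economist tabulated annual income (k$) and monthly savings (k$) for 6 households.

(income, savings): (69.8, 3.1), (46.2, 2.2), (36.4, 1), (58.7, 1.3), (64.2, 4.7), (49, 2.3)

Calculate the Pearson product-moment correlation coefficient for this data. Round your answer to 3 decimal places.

n = 6, Σx = 324.3, Σy = 14.6, Σx² = 18299.77, Σy² = 44.52, Σxy = 845.17
nΣxy − ΣxΣy = 5071.02 − 4734.78 = 336.24
nΣx² − (Σx)² = 109798.62 − 105170.49 = 4628.13; nΣy² − (Σy)² = 267.12 − 213.16 = 53.96
r = 336.24 / √(4628.13 × 53.96) = 336.24 / 499.7338 ≈ 0.673

0.673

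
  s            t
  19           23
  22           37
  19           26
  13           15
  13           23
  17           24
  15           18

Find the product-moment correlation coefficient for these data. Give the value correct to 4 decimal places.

0.8380

n = 7, Σs = 118, Σt = 166, Σs² = 2058, Σt² = 4228, Σst = 2917
nΣst − ΣsΣt = 20419 − 19588 = 831
nΣs² − (Σs)² = 14406 − 13924 = 482; nΣt² − (Σt)² = 29596 − 27556 = 2040
r = 831 / √(482 × 2040) = 831 / 991.6048 ≈ 0.8380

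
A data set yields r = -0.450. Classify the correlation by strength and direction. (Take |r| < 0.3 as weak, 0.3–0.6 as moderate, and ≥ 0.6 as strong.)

r = -0.450 < 0 so the relationship is negative.
|r| = 0.450, which falls in the moderate range.

moderate negative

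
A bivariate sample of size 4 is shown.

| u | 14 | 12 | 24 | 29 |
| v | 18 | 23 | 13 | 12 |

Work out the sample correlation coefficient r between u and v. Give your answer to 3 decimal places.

-0.938

n = 4, Σu = 79, Σv = 66, Σu² = 1757, Σv² = 1166, Σuv = 1188
nΣuv − ΣuΣv = 4752 − 5214 = -462
nΣu² − (Σu)² = 7028 − 6241 = 787; nΣv² − (Σv)² = 4664 − 4356 = 308
r = -462 / √(787 × 308) = -462 / 492.3373 ≈ -0.938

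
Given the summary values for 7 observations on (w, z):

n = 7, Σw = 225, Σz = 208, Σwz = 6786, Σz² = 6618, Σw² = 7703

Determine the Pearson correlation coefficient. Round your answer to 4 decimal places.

0.2210

r = (nΣwz − ΣwΣz) / √[(nΣw² − (Σw)²)(nΣz² − (Σz)²)]
Numerator: 7×6786 − 225×208 = 702
Denominator: √[(53921 − 50625)(46326 − 43264)] = √[3296 × 3062] = 3176.8462
r = 702 / 3176.8462 ≈ 0.2210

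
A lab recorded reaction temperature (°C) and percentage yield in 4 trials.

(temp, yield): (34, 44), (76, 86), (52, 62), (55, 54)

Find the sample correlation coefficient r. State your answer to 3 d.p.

0.952

n = 4, Σx = 217, Σy = 246, Σx² = 12661, Σy² = 16092, Σxy = 14226
nΣxy − ΣxΣy = 56904 − 53382 = 3522
nΣx² − (Σx)² = 50644 − 47089 = 3555; nΣy² − (Σy)² = 64368 − 60516 = 3852
r = 3522 / √(3555 × 3852) = 3522 / 3700.5216 ≈ 0.952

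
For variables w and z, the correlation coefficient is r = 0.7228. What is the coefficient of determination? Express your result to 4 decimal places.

r² = (0.7228)² = 0.5224

0.5224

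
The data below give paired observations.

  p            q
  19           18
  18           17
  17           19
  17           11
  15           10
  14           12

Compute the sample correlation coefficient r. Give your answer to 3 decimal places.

n = 6, Σp = 100, Σq = 87, Σp² = 1684, Σq² = 1339, Σpq = 1476
nΣpq − ΣpΣq = 8856 − 8700 = 156
nΣp² − (Σp)² = 10104 − 10000 = 104; nΣq² − (Σq)² = 8034 − 7569 = 465
r = 156 / √(104 × 465) = 156 / 219.9091 ≈ 0.709

0.709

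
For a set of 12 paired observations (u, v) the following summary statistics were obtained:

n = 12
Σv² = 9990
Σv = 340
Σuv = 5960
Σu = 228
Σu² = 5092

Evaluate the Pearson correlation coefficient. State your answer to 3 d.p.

-0.960

r = (nΣuv − ΣuΣv) / √[(nΣu² − (Σu)²)(nΣv² − (Σv)²)]
Numerator: 12×5960 − 228×340 = -6000
Denominator: √[(61104 − 51984)(119880 − 115600)] = √[9120 × 4280] = 6247.6876
r = -6000 / 6247.6876 ≈ -0.960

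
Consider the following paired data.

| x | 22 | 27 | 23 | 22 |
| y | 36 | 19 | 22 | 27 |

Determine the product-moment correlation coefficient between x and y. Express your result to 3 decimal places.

n = 4, Σx = 94, Σy = 104, Σx² = 2226, Σy² = 2870, Σxy = 2405
nΣxy − ΣxΣy = 9620 − 9776 = -156
nΣx² − (Σx)² = 8904 − 8836 = 68; nΣy² − (Σy)² = 11480 − 10816 = 664
r = -156 / √(68 × 664) = -156 / 212.4900 ≈ -0.734

-0.734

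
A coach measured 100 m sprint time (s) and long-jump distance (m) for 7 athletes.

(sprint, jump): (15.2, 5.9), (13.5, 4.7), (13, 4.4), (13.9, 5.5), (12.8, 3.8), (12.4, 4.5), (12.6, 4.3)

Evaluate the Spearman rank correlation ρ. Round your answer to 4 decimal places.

Rank sprint: 7, 5, 4, 6, 3, 1, 2
Rank jump: 7, 5, 3, 6, 1, 4, 2
d = rank(sprint) − rank(jump): 0, 0, 1, 0, 2, -3, 0; Σd² = 14
ρ = 1 − 6Σd² / [n(n²−1)] = 1 − 6×14 / (7×48) = 1 − 84/336 ≈ 0.7500

0.7500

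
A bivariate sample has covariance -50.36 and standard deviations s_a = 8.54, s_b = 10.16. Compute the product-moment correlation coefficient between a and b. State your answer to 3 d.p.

-0.580

r = Cov(a,b) / (s_a · s_b) = -50.36 / (8.54 × 10.16)
  = -50.36 / 86.7664 ≈ -0.580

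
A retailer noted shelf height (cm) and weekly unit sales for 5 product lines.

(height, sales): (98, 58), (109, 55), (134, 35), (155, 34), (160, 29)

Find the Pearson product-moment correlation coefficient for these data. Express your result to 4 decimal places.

n = 5, Σx = 656, Σy = 211, Σx² = 89066, Σy² = 9611, Σxy = 26279
nΣxy − ΣxΣy = 131395 − 138416 = -7021
nΣx² − (Σx)² = 445330 − 430336 = 14994; nΣy² − (Σy)² = 48055 − 44521 = 3534
r = -7021 / √(14994 × 3534) = -7021 / 7279.3404 ≈ -0.9645

-0.9645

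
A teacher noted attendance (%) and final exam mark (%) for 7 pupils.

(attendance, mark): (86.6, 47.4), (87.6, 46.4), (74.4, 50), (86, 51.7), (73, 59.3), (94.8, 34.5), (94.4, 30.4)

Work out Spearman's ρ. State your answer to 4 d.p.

-0.9286

Rank attendance: 4, 5, 2, 3, 1, 7, 6
Rank mark: 4, 3, 5, 6, 7, 2, 1
d = rank(attendance) − rank(mark): 0, 2, -3, -3, -6, 5, 5; Σd² = 108
ρ = 1 − 6Σd² / [n(n²−1)] = 1 − 6×108 / (7×48) = 1 − 648/336 ≈ -0.9286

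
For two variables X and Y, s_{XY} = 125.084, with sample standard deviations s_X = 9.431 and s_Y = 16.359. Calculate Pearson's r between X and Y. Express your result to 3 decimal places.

0.811

r = Cov(X,Y) / (s_X · s_Y) = 125.084 / (9.431 × 16.359)
  = 125.084 / 154.2817 ≈ 0.811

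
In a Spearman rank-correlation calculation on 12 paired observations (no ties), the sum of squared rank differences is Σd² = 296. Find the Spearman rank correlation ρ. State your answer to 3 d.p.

-0.035

ρ = 1 − 6Σd² / [n(n²−1)] = 1 − 6×296 / (12×143)
  = 1 − 1776/1716 = 1 − 1.0350 ≈ -0.035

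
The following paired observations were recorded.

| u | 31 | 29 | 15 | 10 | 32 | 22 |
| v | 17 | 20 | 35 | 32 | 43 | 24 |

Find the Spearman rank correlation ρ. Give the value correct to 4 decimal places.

Rank u: 5, 4, 2, 1, 6, 3
Rank v: 1, 2, 5, 4, 6, 3
d = rank(u) − rank(v): 4, 2, -3, -3, 0, 0; Σd² = 38
ρ = 1 − 6Σd² / [n(n²−1)] = 1 − 6×38 / (6×35) = 1 − 228/210 ≈ -0.0857

-0.0857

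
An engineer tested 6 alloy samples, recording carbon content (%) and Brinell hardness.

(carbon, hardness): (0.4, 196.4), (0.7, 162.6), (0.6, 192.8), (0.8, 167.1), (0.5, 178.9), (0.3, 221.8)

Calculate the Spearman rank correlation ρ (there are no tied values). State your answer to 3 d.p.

-0.886

Rank carbon: 2, 5, 4, 6, 3, 1
Rank hardness: 5, 1, 4, 2, 3, 6
d = rank(carbon) − rank(hardness): -3, 4, 0, 4, 0, -5; Σd² = 66
ρ = 1 − 6Σd² / [n(n²−1)] = 1 − 6×66 / (6×35) = 1 − 396/210 ≈ -0.886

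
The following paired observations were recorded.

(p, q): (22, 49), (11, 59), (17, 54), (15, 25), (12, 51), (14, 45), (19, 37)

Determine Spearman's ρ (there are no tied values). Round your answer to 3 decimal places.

-0.429

Rank p: 7, 1, 5, 4, 2, 3, 6
Rank q: 4, 7, 6, 1, 5, 3, 2
d = rank(p) − rank(q): 3, -6, -1, 3, -3, 0, 4; Σd² = 80
ρ = 1 − 6Σd² / [n(n²−1)] = 1 − 6×80 / (7×48) = 1 − 480/336 ≈ -0.429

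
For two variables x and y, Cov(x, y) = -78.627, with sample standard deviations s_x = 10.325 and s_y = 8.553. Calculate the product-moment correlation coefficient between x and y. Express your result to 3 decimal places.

r = Cov(x,y) / (s_x · s_y) = -78.627 / (10.325 × 8.553)
  = -78.627 / 88.3097 ≈ -0.890

-0.890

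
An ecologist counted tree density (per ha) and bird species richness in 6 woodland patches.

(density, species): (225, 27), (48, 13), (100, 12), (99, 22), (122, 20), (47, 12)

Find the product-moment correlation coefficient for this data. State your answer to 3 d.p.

0.856

n = 6, Σx = 641, Σy = 106, Σx² = 89823, Σy² = 2070, Σxy = 13081
nΣxy − ΣxΣy = 78486 − 67946 = 10540
nΣx² − (Σx)² = 538938 − 410881 = 128057; nΣy² − (Σy)² = 12420 − 11236 = 1184
r = 10540 / √(128057 × 1184) = 10540 / 12313.3865 ≈ 0.856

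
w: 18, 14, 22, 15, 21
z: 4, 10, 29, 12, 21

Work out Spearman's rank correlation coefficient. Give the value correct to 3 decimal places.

0.700

Rank w: 3, 1, 5, 2, 4
Rank z: 1, 2, 5, 3, 4
d = rank(w) − rank(z): 2, -1, 0, -1, 0; Σd² = 6
ρ = 1 − 6Σd² / [n(n²−1)] = 1 − 6×6 / (5×24) = 1 − 36/120 ≈ 0.700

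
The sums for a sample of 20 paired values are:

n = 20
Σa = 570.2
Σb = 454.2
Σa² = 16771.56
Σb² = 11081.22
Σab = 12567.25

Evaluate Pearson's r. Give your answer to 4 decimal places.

-0.6080

r = (nΣab − ΣaΣb) / √[(nΣa² − (Σa)²)(nΣb² − (Σb)²)]
Numerator: 20×12567.25 − 570.2×454.2 = -7639.84
Denominator: √[(335431.2 − 325128.04)(221624.4 − 206297.64)] = √[10303.16 × 15326.76] = 12566.3861
r = -7639.84 / 12566.3861 ≈ -0.6080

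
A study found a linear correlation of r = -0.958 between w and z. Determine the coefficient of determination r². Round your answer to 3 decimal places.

r² = (-0.958)² = 0.918

0.918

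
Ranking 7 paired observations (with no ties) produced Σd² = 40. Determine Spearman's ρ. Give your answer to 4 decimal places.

0.2857

ρ = 1 − 6Σd² / [n(n²−1)] = 1 − 6×40 / (7×48)
  = 1 − 240/336 = 1 − 0.71429 ≈ 0.2857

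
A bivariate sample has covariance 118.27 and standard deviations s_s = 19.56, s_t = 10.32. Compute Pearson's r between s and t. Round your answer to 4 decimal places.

r = Cov(s,t) / (s_s · s_t) = 118.27 / (19.56 × 10.32)
  = 118.27 / 201.8592 ≈ 0.5859

0.5859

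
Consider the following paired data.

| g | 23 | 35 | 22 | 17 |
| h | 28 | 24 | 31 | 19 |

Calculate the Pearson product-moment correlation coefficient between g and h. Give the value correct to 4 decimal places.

n = 4, Σg = 97, Σh = 102, Σg² = 2527, Σh² = 2682, Σgh = 2489
nΣgh − ΣgΣh = 9956 − 9894 = 62
nΣg² − (Σg)² = 10108 − 9409 = 699; nΣh² − (Σh)² = 10728 − 10404 = 324
r = 62 / √(699 × 324) = 62 / 475.8949 ≈ 0.1303

0.1303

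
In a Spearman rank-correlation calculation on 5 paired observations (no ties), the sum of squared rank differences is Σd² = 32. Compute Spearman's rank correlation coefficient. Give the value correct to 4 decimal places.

ρ = 1 − 6Σd² / [n(n²−1)] = 1 − 6×32 / (5×24)
  = 1 − 192/120 = 1 − 1.60000 ≈ -0.6000

-0.6000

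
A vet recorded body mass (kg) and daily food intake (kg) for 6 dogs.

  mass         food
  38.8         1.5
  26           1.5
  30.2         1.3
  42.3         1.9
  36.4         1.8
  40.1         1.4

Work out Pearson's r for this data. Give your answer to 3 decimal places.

0.482

n = 6, Σx = 213.8, Σy = 9.4, Σx² = 7815.74, Σy² = 15, Σxy = 338.49
nΣxy − ΣxΣy = 2030.94 − 2009.72 = 21.22
nΣx² − (Σx)² = 46894.44 − 45710.44 = 1184; nΣy² − (Σy)² = 90 − 88.36 = 1.64
r = 21.22 / √(1184 × 1.64) = 21.22 / 44.0654 ≈ 0.482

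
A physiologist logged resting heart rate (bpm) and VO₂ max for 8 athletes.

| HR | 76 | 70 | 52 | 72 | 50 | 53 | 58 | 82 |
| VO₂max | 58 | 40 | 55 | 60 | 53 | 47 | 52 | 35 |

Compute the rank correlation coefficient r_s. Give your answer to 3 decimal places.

Rank HR: 7, 5, 2, 6, 1, 3, 4, 8
Rank VO₂max: 7, 2, 6, 8, 5, 3, 4, 1
d = rank(HR) − rank(VO₂max): 0, 3, -4, -2, -4, 0, 0, 7; Σd² = 94
ρ = 1 − 6Σd² / [n(n²−1)] = 1 − 6×94 / (8×63) = 1 − 564/504 ≈ -0.119

-0.119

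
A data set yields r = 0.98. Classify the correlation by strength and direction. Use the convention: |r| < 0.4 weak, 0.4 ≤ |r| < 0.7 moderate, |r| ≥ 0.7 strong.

strong positive

r = 0.98 > 0 so the relationship is positive.
|r| = 0.98, which falls in the strong range.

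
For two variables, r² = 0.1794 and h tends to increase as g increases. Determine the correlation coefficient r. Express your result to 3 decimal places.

|r| = √0.1794 = 0.424
The association is positive, so r = 0.424.

0.424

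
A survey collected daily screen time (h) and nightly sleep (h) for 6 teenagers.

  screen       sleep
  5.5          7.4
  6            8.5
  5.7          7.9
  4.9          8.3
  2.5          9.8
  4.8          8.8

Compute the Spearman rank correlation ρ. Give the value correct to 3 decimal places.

Rank screen: 4, 6, 5, 3, 1, 2
Rank sleep: 1, 4, 2, 3, 6, 5
d = rank(screen) − rank(sleep): 3, 2, 3, 0, -5, -3; Σd² = 56
ρ = 1 − 6Σd² / [n(n²−1)] = 1 − 6×56 / (6×35) = 1 − 336/210 ≈ -0.600

-0.600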